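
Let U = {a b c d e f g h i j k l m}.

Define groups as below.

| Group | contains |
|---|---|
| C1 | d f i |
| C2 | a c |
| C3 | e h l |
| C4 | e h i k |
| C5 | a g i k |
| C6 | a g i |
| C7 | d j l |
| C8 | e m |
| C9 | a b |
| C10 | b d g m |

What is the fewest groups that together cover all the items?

Take {C1, C2, C4, C7, C10}. Their union is {a, b, c, d, e, f, g, h, i, j, k, l, m}, which is all 13 items.
Only C1 contains f, so C1 is forced; the remaining 10 items need at least 4 more groups (each remaining group adds at most 3) — so at least 5 groups are needed, and 5 is optimal.

5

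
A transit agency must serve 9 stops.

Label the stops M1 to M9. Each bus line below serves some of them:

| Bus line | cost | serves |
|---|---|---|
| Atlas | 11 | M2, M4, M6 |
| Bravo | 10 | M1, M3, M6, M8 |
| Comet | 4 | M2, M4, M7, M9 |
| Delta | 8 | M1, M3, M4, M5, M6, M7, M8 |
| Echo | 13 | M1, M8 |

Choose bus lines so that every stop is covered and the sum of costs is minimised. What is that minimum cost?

Comet, Delta together cover every stop (Comet ∪ Delta = {M1, M2, M3, M4, M5, M6, M7, M8, M9}); total cost 4 + 8 = 12.
No covering selection has total cost below 12.

12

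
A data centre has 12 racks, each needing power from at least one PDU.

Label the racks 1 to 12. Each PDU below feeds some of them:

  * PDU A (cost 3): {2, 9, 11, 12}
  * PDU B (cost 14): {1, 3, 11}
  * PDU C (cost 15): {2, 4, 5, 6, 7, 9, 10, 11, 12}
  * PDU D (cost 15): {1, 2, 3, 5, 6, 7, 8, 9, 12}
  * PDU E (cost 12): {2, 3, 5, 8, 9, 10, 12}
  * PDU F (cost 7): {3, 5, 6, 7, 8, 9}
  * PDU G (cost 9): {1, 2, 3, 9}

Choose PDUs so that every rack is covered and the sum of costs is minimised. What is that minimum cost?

30

C, D together cover every rack (C ∪ D = {1, 2, 3, 4, 5, 6, 7, 8, 9, 10, 11, 12}); total cost 15 + 15 = 30.
The greedy pick A, F, C, G costs 34; no covering selection beats 30.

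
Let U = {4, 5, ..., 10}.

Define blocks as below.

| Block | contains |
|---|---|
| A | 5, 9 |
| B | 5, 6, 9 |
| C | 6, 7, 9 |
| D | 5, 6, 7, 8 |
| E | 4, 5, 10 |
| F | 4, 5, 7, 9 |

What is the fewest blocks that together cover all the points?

3

B and D and E together: B ∪ D ∪ E = {4, 5, 6, 7, 8, 9, 10} — every point is covered.
Only D contains 8, so D is forced; the remaining 3 points need at least 2 more blocks (each remaining block adds at most 2) — so at least 3 blocks are needed, and 3 is optimal.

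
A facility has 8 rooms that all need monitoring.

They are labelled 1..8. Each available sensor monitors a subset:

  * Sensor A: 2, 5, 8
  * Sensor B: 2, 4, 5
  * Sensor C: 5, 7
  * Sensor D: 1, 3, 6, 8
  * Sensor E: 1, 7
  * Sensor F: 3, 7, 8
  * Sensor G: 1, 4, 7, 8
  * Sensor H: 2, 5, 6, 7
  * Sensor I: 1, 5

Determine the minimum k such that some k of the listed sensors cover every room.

3

F and G and H together: F ∪ G ∪ H = {1, 2, 3, 4, 5, 6, 7, 8} — every room is covered.
No 2 of the 9 sensors cover everything (all 36 combinations miss at least one room), so 3 is optimal.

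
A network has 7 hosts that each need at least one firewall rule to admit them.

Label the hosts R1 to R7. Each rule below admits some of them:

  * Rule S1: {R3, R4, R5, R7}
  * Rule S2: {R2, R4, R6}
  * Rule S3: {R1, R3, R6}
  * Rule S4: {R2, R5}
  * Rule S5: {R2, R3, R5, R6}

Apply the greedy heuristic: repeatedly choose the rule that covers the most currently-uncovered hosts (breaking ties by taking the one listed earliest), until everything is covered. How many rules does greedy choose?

Greedy: pick S1 (covers 4 new) → pick S2 (covers 2 new) → pick S3 (covers 1 new). Total picks: 3.

3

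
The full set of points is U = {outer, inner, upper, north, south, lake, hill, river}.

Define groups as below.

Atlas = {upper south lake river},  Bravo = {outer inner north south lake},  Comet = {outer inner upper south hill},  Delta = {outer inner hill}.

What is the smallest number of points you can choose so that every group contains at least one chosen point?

The 2 points {inner, south} hit every group.
The groups Atlas, Delta are pairwise disjoint, so any hitting set needs a separate point for each — at least 2. Hence 2 is optimal.

2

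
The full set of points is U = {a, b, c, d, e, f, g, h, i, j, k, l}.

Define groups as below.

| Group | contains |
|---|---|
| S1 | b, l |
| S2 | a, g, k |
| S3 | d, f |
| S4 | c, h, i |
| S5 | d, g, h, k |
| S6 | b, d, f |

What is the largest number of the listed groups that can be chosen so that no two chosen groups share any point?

S1, S2, S3, S4 are pairwise disjoint (S1={b,l}; S2={a,g,k}; S3={d,f}; S4={c,h,i}).
Every remaining group overlaps one of these, and no 5 of the listed groups are pairwise disjoint, so 4 is the maximum.

4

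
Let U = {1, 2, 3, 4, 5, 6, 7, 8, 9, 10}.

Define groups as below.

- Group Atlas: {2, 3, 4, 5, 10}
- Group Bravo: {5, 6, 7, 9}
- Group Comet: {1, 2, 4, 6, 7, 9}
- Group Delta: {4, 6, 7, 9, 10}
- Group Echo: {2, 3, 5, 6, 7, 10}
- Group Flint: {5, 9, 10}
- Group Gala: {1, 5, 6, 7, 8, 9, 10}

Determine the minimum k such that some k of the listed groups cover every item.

Atlas and Gala together: Atlas ∪ Gala = {1, 2, 3, 4, 5, 6, 7, 8, 9, 10} — every item is covered.
No single group has all 10 items (the largest, Gala, has 7), so 2 is optimal.

2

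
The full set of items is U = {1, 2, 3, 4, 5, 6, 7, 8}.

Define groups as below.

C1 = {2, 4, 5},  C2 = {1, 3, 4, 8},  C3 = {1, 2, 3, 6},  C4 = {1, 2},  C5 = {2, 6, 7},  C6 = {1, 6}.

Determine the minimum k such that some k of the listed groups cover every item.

3

C1, C2, and C5 cover everything between them: the union {1, 2, 3, 4, 5, 6, 7, 8} is all of U.
Only C1 contains 5, so C1 is forced; the remaining 5 items need at least 2 more groups (each remaining group adds at most 3) — so at least 3 groups are needed, and 3 is optimal.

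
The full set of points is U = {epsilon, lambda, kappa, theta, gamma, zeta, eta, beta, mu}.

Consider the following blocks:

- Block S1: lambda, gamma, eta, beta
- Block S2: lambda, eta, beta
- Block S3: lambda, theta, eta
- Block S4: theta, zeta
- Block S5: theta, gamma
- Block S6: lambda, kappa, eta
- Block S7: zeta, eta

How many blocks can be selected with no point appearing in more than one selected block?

S1, S4 are pairwise disjoint (S1={lambda,gamma,eta,beta}; S4={theta,zeta}).
Every remaining block overlaps one of these, and no 3 of the listed blocks are pairwise disjoint, so 2 is the maximum.

2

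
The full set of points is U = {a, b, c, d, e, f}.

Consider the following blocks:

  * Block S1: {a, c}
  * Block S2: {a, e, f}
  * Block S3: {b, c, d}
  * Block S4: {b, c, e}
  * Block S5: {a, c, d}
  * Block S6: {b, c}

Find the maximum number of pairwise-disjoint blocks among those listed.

2

S2, S3 are pairwise disjoint (S2={a,e,f}; S3={b,c,d}).
Every remaining block overlaps one of these, and no 3 of the listed blocks are pairwise disjoint, so 2 is the maximum.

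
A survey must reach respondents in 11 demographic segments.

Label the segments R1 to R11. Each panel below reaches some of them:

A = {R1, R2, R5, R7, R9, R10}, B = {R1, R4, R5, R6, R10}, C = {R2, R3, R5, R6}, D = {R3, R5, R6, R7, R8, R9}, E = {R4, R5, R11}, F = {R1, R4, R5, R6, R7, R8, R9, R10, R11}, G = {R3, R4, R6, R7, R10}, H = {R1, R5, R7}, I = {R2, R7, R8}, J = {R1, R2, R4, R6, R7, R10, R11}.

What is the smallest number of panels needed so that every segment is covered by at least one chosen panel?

2

Take {C, F}. Their union is {R1, R2, R3, R4, R5, R6, R7, R8, R9, R10, R11}, which is all 11 segments.
No single panel has all 11 segments (the largest, F, has 9), so 2 is optimal.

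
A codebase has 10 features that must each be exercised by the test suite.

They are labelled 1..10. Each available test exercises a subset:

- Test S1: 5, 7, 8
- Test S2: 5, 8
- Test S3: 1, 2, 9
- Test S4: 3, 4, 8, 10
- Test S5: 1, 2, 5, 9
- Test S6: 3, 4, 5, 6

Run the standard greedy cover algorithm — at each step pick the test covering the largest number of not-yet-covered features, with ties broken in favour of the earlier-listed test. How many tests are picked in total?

4

Greedy: pick S4 (covers 4 new) → pick S5 (covers 4 new) → pick S1 (covers 1 new) → pick S6 (covers 1 new). Total picks: 4.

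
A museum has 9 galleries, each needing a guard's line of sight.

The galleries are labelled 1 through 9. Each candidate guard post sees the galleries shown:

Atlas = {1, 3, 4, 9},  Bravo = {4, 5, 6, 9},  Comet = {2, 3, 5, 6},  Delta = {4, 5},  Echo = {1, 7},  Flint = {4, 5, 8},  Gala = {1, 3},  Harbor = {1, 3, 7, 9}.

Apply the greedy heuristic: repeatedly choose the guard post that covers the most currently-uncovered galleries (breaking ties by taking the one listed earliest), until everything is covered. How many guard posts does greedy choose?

4

Greedy: pick Atlas (covers 4 new) → pick Comet (covers 3 new) → pick Echo (covers 1 new) → pick Flint (covers 1 new). Total picks: 4.
(The true minimum cover uses only 3 guard posts, so greedy is not optimal here.)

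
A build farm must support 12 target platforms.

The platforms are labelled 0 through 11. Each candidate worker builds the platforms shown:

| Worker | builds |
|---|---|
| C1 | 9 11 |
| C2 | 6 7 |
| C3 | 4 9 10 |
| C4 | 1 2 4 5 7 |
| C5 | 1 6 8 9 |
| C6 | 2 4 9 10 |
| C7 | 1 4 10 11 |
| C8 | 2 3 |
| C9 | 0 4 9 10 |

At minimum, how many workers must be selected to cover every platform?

C4 and C5 and C7 and C8 and C9 together: C4 ∪ C5 ∪ C7 ∪ C8 ∪ C9 = {0, 1, 2, 3, 4, 5, 6, 7, 8, 9, 10, 11} — every platform is covered.
No 4 of the 9 workers cover everything (all 126 combinations miss at least one platform), so 5 is optimal.

5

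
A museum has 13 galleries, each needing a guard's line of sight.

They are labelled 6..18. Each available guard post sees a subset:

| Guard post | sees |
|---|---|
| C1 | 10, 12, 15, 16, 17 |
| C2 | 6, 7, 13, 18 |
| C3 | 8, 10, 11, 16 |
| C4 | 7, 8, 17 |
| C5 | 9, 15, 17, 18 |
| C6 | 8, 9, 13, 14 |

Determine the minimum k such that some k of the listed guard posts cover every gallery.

4

Take {C1, C2, C3, C6}. Their union is {6, 7, 8, 9, 10, 11, 12, 13, 14, 15, 16, 17, 18}, which is all 13 galleries.
Only C3 contains 11, so C3 is forced; the remaining 9 galleries need at least 3 more guard posts (each remaining guard post adds at most 4) — so at least 4 guard posts are needed, and 4 is optimal.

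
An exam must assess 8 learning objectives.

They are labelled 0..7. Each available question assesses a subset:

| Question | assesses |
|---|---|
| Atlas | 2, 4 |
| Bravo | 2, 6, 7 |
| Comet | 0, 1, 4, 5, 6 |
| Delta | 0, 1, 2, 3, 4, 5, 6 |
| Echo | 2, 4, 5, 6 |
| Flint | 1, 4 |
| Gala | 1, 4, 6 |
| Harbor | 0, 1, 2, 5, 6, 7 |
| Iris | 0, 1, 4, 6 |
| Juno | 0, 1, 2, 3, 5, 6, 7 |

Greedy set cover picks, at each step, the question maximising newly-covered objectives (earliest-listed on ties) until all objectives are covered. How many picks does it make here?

2

Greedy: pick Delta (covers 7 new) → pick Bravo (covers 1 new). Total picks: 2.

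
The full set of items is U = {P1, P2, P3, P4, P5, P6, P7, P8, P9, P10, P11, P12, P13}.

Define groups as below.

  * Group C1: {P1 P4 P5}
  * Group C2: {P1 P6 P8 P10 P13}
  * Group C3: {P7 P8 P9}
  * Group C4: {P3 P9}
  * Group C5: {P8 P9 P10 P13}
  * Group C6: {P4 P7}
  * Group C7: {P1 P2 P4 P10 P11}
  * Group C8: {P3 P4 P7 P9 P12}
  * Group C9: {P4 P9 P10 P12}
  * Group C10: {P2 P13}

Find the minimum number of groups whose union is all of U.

C1, C2, C7, and C8 cover everything between them: the union {P1, P2, P3, P4, P5, P6, P7, P8, P9, P10, P11, P12, P13} is all of U.
Only C1 contains P5, so C1 is forced; the remaining 10 items need at least 3 more groups (each remaining group adds at most 4) — so at least 4 groups are needed, and 4 is optimal.

4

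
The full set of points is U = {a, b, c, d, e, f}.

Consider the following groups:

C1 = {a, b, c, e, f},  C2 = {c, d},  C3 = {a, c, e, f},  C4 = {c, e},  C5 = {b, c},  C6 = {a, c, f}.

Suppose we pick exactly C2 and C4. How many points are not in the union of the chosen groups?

3

Union of C2, C4 = {c, d, e}.
Not covered: a, b, f — 3 points.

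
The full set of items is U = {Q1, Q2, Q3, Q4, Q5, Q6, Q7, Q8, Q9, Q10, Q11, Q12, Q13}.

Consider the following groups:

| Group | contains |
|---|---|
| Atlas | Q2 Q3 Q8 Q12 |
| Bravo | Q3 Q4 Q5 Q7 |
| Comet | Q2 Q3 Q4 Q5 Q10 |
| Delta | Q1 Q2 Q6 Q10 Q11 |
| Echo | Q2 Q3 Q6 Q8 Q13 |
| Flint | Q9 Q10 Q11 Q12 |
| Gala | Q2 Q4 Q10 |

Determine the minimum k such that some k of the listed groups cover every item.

4

Bravo and Delta and Echo and Flint together: Bravo ∪ Delta ∪ Echo ∪ Flint = {Q1, Q2, Q3, Q4, Q5, Q6, Q7, Q8, Q9, Q10, Q11, Q12, Q13} — every item is covered.
No 3 of the 7 groups cover everything (all 35 combinations miss at least one item), so 4 is optimal.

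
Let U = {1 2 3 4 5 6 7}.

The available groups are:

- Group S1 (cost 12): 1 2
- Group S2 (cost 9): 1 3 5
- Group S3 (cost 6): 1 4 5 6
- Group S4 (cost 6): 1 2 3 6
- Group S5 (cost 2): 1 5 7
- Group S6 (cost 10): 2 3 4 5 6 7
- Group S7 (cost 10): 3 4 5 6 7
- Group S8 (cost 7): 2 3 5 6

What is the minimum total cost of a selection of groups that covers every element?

12

S5, S6 together cover every element (S5 ∪ S6 = {1, 2, 3, 4, 5, 6, 7}); total cost 2 + 10 = 12.
The greedy pick S5, S4, S3 costs 14; no covering selection beats 12.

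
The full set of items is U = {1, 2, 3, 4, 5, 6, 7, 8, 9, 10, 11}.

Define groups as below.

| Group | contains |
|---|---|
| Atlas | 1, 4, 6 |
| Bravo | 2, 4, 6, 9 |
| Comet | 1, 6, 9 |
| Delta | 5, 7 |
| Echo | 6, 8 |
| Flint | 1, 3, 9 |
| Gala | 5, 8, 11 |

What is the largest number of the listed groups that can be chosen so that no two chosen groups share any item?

Delta, Echo, Flint are pairwise disjoint (Delta={5,7}; Echo={6,8}; Flint={1,3,9}).
Every remaining group overlaps one of these, and no 4 of the listed groups are pairwise disjoint, so 3 is the maximum.

3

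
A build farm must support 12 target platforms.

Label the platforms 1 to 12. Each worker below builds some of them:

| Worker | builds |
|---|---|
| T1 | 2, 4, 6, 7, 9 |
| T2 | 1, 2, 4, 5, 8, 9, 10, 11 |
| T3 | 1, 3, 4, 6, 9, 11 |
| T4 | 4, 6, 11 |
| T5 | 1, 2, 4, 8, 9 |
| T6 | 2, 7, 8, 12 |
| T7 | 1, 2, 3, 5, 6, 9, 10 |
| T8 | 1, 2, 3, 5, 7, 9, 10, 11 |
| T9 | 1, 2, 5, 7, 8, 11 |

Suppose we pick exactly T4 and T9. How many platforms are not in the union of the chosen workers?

4

Union of T4, T9 = {1, 2, 4, 5, 6, 7, 8, 11}.
Not covered: 3, 9, 10, 12 — 4 platforms.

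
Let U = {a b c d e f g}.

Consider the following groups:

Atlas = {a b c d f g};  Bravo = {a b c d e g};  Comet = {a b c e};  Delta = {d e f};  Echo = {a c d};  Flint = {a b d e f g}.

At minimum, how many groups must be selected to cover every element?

Atlas and Delta cover everything between them: the union {a, b, c, d, e, f, g} is all of U.
No single group has all 7 elements (the largest, Atlas, has 6), so 2 is optimal.

2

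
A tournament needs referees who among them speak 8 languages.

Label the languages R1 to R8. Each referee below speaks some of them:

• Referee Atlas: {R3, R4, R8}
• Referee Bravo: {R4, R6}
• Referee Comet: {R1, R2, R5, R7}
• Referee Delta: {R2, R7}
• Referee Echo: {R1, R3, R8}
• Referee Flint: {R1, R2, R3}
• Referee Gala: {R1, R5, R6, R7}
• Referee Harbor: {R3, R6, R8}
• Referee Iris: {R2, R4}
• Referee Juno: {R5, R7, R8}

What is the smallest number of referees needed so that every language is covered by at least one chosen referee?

3

Echo and Gala and Iris together: Echo ∪ Gala ∪ Iris = {R1, R2, R3, R4, R5, R6, R7, R8} — every language is covered.
No 2 of the 10 referees cover everything (all 45 combinations miss at least one language), so 3 is optimal.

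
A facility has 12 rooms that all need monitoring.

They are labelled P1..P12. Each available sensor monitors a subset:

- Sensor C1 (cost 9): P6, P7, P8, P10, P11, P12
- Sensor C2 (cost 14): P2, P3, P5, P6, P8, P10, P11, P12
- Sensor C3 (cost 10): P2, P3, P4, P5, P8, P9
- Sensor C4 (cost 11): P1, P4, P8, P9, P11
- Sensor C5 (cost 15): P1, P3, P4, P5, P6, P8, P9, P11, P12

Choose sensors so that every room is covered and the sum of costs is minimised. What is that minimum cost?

C1, C3, C4 together cover every room (C1 ∪ C3 ∪ C4 = {P1, P2, P3, P4, P5, P6, P7, P8, P9, P10, P11, P12}); total cost 9 + 10 + 11 = 30.
No covering selection has total cost below 30.

30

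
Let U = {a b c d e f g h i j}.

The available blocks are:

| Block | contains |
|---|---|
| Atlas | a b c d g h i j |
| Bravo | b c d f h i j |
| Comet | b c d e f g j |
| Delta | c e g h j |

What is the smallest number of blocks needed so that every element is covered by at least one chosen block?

Atlas and Comet cover everything between them: the union {a, b, c, d, e, f, g, h, i, j} is all of U.
No single block has all 10 elements (the largest, Atlas, has 8), so 2 is optimal.

2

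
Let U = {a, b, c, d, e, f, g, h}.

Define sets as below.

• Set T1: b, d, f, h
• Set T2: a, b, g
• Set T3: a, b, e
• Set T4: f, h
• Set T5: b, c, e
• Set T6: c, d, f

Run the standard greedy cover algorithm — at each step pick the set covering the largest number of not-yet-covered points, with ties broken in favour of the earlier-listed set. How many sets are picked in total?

Greedy: pick T1 (covers 4 new) → pick T2 (covers 2 new) → pick T5 (covers 2 new). Total picks: 3.

3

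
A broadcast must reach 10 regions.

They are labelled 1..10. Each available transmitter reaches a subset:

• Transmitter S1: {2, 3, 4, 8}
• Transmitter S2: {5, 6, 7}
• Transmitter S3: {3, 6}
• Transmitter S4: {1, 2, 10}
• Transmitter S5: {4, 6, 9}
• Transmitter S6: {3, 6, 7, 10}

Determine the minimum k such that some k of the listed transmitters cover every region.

4

Take {S1, S2, S4, S5}. Their union is {1, 2, 3, 4, 5, 6, 7, 8, 9, 10}, which is all 10 regions.
Only S4 contains 1, so S4 is forced; the remaining 7 regions need at least 3 more transmitters (each remaining transmitter adds at most 3) — so at least 4 transmitters are needed, and 4 is optimal.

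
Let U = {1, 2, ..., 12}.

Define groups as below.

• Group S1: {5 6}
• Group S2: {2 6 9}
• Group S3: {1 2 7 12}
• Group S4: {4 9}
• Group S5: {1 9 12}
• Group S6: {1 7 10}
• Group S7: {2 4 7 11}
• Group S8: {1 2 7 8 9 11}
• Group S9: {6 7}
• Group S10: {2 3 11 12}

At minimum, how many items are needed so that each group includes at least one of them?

The 4 items {5, 7, 9, 11} hit every group.
The groups S1, S4, S6, S10 are pairwise disjoint, so any hitting set needs a separate item for each — at least 4. Hence 4 is optimal.

4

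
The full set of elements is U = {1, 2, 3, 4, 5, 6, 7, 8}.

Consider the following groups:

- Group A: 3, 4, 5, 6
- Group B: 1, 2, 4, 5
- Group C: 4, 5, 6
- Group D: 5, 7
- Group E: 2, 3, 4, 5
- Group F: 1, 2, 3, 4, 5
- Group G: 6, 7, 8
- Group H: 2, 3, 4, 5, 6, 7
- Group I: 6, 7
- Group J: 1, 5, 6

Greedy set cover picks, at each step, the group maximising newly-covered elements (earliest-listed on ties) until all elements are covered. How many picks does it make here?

Greedy: pick H (covers 6 new) → pick B (covers 1 new) → pick G (covers 1 new). Total picks: 3.
(The true minimum cover uses only 2 groups, so greedy is not optimal here.)

3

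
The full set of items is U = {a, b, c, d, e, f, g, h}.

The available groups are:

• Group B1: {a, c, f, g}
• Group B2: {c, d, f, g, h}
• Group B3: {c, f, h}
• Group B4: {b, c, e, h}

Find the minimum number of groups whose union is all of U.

3

B1 and B2 and B4 together: B1 ∪ B2 ∪ B4 = {a, b, c, d, e, f, g, h} — every item is covered.
Only B1 contains a, so B1 is forced; the remaining 4 items need at least 2 more groups (each remaining group adds at most 3) — so at least 3 groups are needed, and 3 is optimal.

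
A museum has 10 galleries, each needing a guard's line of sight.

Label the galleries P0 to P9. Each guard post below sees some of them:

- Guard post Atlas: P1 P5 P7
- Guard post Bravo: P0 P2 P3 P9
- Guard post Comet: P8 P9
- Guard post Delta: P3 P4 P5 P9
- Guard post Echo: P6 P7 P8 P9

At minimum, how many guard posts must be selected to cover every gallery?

4

Atlas and Bravo and Delta and Echo together: Atlas ∪ Bravo ∪ Delta ∪ Echo = {P0, P1, P2, P3, P4, P5, P6, P7, P8, P9} — every gallery is covered.
No 3 of the 5 guard posts cover everything (all 10 combinations miss at least one gallery), so 4 is optimal.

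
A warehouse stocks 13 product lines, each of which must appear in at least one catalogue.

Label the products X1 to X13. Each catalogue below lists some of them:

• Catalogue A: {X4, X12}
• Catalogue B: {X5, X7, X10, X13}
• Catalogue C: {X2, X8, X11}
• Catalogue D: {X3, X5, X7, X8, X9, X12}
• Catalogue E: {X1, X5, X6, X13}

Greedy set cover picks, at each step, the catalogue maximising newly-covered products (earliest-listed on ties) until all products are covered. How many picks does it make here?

Greedy: pick D (covers 6 new) → pick E (covers 3 new) → pick C (covers 2 new) → pick A (covers 1 new) → pick B (covers 1 new). Total picks: 5.

5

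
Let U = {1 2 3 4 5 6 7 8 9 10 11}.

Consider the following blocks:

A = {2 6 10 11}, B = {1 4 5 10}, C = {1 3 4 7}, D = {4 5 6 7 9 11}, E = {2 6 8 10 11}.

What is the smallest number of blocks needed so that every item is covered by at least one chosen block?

C, D, and E cover everything between them: the union {1, 2, 3, 4, 5, 6, 7, 8, 9, 10, 11} is all of U.
Only C contains 3, so C is forced; the remaining 7 items need at least 2 more blocks (each remaining block adds at most 5) — so at least 3 blocks are needed, and 3 is optimal.

3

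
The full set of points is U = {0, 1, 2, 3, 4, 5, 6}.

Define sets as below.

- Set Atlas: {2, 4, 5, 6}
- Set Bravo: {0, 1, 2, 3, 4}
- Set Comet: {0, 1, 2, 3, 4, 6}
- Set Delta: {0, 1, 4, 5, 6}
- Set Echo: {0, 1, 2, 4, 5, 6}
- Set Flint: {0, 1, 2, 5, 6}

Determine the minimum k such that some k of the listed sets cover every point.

Take {Comet, Flint}. Their union is {0, 1, 2, 3, 4, 5, 6}, which is all 7 points.
No single set has all 7 points (the largest, Comet, has 6), so 2 is optimal.

2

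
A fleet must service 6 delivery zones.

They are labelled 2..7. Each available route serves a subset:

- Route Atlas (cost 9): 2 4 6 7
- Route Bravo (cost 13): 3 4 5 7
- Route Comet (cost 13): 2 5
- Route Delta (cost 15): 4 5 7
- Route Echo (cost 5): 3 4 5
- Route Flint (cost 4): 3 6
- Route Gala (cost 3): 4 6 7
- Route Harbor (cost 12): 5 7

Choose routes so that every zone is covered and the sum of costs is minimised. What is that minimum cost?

14

Atlas, Echo together cover every zone (Atlas ∪ Echo = {2, 3, 4, 5, 6, 7}); total cost 9 + 5 = 14.
The greedy pick Gala, Echo, Atlas costs 17; no covering selection beats 14.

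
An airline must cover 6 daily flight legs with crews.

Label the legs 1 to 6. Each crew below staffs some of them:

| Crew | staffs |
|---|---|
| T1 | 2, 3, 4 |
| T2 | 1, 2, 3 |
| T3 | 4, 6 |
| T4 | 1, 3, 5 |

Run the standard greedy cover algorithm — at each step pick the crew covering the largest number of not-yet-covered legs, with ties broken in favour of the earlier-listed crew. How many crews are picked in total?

Greedy: pick T1 (covers 3 new) → pick T4 (covers 2 new) → pick T3 (covers 1 new). Total picks: 3.

3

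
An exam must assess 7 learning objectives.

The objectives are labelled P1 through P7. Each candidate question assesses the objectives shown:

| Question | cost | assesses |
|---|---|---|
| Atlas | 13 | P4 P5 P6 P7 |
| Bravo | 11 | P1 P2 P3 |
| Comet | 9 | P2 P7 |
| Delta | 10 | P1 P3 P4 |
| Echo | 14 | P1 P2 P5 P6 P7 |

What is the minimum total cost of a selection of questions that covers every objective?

Atlas, Bravo together cover every objective (Atlas ∪ Bravo = {P1, P2, P3, P4, P5, P6, P7}); total cost 13 + 11 = 24.
No covering selection has total cost below 24.

24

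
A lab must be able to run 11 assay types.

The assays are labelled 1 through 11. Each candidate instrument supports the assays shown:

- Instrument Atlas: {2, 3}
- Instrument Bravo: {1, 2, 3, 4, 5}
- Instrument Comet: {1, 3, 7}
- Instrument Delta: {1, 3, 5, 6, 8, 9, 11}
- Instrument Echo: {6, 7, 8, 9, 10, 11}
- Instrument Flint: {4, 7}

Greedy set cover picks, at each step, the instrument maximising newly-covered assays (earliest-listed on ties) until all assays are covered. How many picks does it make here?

Greedy: pick Delta (covers 7 new) → pick Bravo (covers 2 new) → pick Echo (covers 2 new). Total picks: 3.
(The true minimum cover uses only 2 instruments, so greedy is not optimal here.)

3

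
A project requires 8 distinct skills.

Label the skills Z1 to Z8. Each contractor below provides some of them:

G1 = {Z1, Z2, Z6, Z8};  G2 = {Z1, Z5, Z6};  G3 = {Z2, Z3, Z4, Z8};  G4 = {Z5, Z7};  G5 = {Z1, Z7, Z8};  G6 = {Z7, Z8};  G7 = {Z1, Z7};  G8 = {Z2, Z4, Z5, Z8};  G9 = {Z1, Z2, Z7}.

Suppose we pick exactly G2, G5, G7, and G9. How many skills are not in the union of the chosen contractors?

Union of G2, G5, G7, G9 = {Z1, Z2, Z5, Z6, Z7, Z8}.
Not covered: Z3, Z4 — 2 skills.

2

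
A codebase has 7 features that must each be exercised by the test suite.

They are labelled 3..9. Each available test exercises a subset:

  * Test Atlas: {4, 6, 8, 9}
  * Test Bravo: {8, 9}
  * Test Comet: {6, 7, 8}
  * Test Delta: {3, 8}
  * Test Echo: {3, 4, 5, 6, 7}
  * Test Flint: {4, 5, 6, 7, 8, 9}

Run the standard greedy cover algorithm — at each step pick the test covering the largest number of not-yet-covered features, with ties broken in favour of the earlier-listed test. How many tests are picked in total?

Greedy: pick Flint (covers 6 new) → pick Delta (covers 1 new). Total picks: 2.

2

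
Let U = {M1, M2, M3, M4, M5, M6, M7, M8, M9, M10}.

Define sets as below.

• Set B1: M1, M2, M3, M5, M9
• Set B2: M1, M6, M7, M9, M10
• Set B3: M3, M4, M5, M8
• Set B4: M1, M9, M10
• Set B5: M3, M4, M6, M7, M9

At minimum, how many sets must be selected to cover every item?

B1, B2, and B3 cover everything between them: the union {M1, M2, M3, M4, M5, M6, M7, M8, M9, M10} is all of U.
Only B1 contains M2, so B1 is forced; the remaining 5 items need at least 2 more sets (each remaining set adds at most 3) — so at least 3 sets are needed, and 3 is optimal.

3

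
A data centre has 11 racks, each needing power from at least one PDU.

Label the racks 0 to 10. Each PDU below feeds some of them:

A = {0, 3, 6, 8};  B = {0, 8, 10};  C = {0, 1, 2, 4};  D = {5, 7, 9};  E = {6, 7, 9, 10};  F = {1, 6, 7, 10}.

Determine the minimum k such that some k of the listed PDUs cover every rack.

A and C and D and E together: A ∪ C ∪ D ∪ E = {0, 1, 2, 3, 4, 5, 6, 7, 8, 9, 10} — every rack is covered.
Only A contains 3, so A is forced; the remaining 7 racks need at least 3 more PDUs (each remaining PDU adds at most 3) — so at least 4 PDUs are needed, and 4 is optimal.

4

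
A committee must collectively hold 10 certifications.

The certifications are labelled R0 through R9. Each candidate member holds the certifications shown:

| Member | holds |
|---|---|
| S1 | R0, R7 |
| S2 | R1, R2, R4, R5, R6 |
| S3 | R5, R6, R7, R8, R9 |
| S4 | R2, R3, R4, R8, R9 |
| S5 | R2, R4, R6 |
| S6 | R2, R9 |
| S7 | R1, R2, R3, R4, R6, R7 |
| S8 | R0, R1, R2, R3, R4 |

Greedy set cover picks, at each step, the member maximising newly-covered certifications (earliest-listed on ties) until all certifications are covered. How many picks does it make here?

Greedy: pick S7 (covers 6 new) → pick S3 (covers 3 new) → pick S1 (covers 1 new). Total picks: 3.
(The true minimum cover uses only 2 members, so greedy is not optimal here.)

3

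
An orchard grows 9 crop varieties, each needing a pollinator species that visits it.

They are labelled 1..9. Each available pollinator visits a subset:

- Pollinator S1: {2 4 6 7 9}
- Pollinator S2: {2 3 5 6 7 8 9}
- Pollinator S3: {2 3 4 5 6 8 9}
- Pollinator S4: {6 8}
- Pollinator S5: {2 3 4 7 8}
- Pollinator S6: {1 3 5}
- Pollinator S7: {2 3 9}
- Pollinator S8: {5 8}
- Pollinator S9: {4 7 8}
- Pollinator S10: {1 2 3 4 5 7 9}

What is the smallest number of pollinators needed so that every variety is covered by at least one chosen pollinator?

2

Take {S2, S10}. Their union is {1, 2, 3, 4, 5, 6, 7, 8, 9}, which is all 9 varieties.
No single pollinator has all 9 varieties (the largest, S2, has 7), so 2 is optimal.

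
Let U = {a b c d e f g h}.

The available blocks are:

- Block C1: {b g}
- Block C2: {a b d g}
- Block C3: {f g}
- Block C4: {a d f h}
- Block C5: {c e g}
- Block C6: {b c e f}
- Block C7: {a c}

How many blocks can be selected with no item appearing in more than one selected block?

C1, C7 are pairwise disjoint (C1={b,g}; C7={a,c}).
Every remaining block overlaps one of these, and no 3 of the listed blocks are pairwise disjoint, so 2 is the maximum.

2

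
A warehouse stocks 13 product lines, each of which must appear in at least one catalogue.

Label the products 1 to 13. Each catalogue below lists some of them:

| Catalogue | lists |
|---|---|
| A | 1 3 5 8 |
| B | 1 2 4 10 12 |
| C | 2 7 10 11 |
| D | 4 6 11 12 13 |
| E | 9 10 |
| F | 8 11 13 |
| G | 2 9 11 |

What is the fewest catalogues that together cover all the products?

A and C and D and E together: A ∪ C ∪ D ∪ E = {1, 2, 3, 4, 5, 6, 7, 8, 9, 10, 11, 12, 13} — every product is covered.
Only C contains 7, so C is forced; the remaining 9 products need at least 3 more catalogues (each remaining catalogue adds at most 4) — so at least 4 catalogues are needed, and 4 is optimal.

4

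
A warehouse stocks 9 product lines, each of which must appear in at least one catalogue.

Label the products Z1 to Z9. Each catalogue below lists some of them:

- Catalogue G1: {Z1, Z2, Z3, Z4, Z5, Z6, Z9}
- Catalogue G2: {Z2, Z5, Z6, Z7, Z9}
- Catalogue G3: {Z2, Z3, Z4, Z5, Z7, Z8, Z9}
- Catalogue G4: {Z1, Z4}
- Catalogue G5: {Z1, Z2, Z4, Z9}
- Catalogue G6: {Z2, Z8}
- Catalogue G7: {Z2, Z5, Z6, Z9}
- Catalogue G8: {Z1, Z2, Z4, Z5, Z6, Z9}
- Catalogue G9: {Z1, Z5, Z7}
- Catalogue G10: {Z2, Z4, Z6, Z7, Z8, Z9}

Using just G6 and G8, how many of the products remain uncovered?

Union of G6, G8 = {Z1, Z2, Z4, Z5, Z6, Z8, Z9}.
Not covered: Z3, Z7 — 2 products.

2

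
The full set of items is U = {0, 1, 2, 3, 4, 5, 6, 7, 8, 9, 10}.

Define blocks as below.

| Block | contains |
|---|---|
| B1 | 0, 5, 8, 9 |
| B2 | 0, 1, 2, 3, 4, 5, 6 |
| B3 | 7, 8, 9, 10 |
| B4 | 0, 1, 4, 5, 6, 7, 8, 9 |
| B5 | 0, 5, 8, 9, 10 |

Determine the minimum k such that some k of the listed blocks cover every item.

2

B2 and B3 together: B2 ∪ B3 = {0, 1, 2, 3, 4, 5, 6, 7, 8, 9, 10} — every item is covered.
No single block has all 11 items (the largest, B4, has 8), so 2 is optimal.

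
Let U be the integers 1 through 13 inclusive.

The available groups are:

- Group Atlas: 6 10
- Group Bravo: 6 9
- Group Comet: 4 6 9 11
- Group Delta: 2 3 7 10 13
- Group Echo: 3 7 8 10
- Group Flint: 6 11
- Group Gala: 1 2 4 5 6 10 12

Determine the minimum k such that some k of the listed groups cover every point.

4

Comet and Delta and Echo and Gala together: Comet ∪ Delta ∪ Echo ∪ Gala = {1, 2, 3, 4, 5, 6, 7, 8, 9, 10, 11, 12, 13} — every point is covered.
No 3 of the 7 groups cover everything (all 35 combinations miss at least one point), so 4 is optimal.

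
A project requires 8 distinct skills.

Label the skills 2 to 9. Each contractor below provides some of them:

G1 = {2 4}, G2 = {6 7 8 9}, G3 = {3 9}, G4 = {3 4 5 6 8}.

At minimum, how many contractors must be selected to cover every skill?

3

Take {G1, G2, G4}. Their union is {2, 3, 4, 5, 6, 7, 8, 9}, which is all 8 skills.
Only G1 contains 2, so G1 is forced; the remaining 6 skills need at least 2 more contractors (each remaining contractor adds at most 4) — so at least 3 contractors are needed, and 3 is optimal.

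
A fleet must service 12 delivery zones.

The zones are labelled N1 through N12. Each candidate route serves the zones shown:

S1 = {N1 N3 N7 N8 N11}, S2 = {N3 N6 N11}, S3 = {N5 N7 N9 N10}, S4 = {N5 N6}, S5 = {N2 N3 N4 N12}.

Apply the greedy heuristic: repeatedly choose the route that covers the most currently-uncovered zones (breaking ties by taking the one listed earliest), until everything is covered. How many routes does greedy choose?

4

Greedy: pick S1 (covers 5 new) → pick S3 (covers 3 new) → pick S5 (covers 3 new) → pick S2 (covers 1 new). Total picks: 4.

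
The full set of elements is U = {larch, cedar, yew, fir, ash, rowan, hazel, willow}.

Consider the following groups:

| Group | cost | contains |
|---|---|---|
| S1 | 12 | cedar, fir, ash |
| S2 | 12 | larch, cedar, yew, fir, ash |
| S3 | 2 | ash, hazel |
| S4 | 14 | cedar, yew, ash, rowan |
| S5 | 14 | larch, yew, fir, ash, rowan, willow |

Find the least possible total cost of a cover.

S1, S3, S5 together cover every element (S1 ∪ S3 ∪ S5 = {larch, cedar, yew, fir, ash, rowan, hazel, willow}); total cost 12 + 2 + 14 = 28.
No covering selection has total cost below 28.

28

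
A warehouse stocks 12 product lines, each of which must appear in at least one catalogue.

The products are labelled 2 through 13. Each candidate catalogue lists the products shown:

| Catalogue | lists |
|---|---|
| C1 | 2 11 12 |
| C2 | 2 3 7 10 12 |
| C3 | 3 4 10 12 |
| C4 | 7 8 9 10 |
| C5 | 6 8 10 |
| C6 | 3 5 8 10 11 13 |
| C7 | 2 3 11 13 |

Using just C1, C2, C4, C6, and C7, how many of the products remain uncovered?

Union of C1, C2, C4, C6, C7 = {2, 3, 5, 7, 8, 9, 10, 11, 12, 13}.
Not covered: 4, 6 — 2 products.

2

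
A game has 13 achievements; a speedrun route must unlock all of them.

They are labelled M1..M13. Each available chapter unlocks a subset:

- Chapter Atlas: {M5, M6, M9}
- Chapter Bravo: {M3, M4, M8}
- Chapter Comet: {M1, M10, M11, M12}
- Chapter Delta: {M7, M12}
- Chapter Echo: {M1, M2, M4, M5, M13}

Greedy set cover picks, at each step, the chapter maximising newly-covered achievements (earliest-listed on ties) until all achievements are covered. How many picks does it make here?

Greedy: pick Echo (covers 5 new) → pick Comet (covers 3 new) → pick Atlas (covers 2 new) → pick Bravo (covers 2 new) → pick Delta (covers 1 new). Total picks: 5.

5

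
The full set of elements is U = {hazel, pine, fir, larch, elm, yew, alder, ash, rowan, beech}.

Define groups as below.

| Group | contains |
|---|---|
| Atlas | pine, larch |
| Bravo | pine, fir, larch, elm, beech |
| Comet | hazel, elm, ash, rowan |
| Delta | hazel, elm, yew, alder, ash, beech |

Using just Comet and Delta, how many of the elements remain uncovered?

3

Union of Comet, Delta = {hazel, elm, yew, alder, ash, rowan, beech}.
Not covered: pine, fir, larch — 3 elements.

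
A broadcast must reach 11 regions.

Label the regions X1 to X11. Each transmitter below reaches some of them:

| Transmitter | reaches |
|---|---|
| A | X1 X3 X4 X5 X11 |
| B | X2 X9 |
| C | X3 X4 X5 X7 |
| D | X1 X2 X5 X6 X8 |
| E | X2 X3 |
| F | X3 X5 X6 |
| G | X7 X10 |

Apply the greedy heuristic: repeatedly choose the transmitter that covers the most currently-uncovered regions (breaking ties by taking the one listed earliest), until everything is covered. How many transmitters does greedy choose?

4

Greedy: pick A (covers 5 new) → pick D (covers 3 new) → pick G (covers 2 new) → pick B (covers 1 new). Total picks: 4.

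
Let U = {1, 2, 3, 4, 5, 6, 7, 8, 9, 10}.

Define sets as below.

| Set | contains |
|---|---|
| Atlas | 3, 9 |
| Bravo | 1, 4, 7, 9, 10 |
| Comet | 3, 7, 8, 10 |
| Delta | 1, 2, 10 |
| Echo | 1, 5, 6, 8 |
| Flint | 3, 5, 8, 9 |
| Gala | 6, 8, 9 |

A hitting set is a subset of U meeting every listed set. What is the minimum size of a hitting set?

3

Take H = {1, 8, 9}. Each listed set contains at least one of these, so H is a hitting set of size 3.
No choice of 2 points meets every set, so 3 is the minimum.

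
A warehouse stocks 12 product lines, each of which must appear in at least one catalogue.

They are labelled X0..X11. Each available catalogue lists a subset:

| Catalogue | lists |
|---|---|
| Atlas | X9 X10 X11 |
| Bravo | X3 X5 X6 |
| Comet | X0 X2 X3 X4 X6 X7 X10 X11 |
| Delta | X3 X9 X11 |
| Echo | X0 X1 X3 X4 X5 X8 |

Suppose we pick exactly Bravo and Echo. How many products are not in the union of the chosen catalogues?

Union of Bravo, Echo = {X0, X1, X3, X4, X5, X6, X8}.
Not covered: X2, X7, X9, X10, X11 — 5 products.

5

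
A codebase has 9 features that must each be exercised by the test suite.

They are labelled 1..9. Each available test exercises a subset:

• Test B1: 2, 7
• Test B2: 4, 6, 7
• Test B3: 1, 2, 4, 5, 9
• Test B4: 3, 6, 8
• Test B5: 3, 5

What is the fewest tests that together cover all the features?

Take {B2, B3, B4}. Their union is {1, 2, 3, 4, 5, 6, 7, 8, 9}, which is all 9 features.
Only B3 contains 1, so B3 is forced; the remaining 4 features need at least 2 more tests (each remaining test adds at most 3) — so at least 3 tests are needed, and 3 is optimal.

3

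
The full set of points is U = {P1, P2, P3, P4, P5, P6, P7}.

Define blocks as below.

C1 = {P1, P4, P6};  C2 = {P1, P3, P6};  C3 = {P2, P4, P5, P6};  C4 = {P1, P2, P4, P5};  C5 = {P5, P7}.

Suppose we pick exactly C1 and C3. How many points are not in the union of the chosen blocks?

2

Union of C1, C3 = {P1, P2, P4, P5, P6}.
Not covered: P3, P7 — 2 points.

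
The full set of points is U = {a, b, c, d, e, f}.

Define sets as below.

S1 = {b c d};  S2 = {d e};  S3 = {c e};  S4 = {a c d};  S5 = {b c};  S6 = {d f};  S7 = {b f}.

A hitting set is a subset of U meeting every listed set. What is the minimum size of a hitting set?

3

Take H = {c, e, f}. Each listed set contains at least one of these, so H is a hitting set of size 3.
No choice of 2 points meets every set, so 3 is the minimum.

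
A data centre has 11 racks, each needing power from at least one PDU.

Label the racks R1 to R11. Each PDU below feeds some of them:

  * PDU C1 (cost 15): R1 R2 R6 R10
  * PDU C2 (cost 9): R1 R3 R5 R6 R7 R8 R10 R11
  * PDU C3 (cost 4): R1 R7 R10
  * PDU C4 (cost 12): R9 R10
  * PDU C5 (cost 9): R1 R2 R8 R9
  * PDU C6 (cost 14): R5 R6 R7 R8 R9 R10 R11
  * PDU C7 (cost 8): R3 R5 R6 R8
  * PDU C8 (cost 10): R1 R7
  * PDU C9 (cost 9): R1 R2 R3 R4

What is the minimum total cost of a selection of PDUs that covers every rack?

C6, C9 together cover every rack (C6 ∪ C9 = {R1, R2, R3, R4, R5, R6, R7, R8, R9, R10, R11}); total cost 14 + 9 = 23.
The greedy pick C2, C5, C9 costs 27; no covering selection beats 23.

23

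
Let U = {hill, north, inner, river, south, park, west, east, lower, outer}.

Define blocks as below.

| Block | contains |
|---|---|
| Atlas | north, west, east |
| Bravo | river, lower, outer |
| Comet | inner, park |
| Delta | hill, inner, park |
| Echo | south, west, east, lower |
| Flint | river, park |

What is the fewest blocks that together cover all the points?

4

Take {Atlas, Bravo, Delta, Echo}. Their union is {hill, north, inner, river, south, park, west, east, lower, outer}, which is all 10 points.
Only Atlas contains north, so Atlas is forced; the remaining 7 points need at least 3 more blocks (each remaining block adds at most 3) — so at least 4 blocks are needed, and 4 is optimal.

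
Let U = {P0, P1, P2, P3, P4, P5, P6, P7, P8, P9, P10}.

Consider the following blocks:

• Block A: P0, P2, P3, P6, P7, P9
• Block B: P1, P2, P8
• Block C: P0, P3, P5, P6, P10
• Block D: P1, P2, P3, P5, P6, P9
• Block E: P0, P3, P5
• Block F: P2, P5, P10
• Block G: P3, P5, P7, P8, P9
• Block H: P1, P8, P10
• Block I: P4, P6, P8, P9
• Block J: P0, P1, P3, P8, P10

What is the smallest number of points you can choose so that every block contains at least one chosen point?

3

The 3 points {P1, P5, P6} hit every block.
No choice of 2 points meets every block, so 3 is the minimum.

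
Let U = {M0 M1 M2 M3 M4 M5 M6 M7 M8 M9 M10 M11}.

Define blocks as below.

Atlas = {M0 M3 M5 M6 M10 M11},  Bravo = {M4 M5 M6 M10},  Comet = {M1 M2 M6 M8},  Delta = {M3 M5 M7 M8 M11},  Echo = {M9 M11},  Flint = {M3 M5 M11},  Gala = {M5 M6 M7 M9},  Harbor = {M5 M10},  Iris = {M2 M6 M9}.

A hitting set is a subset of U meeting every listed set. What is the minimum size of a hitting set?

3

Take H = {M2, M5, M11}. Each listed block contains at least one of these, so H is a hitting set of size 3.
The blocks Comet, Echo, Harbor are pairwise disjoint, so any hitting set needs a separate point for each — at least 3. Hence 3 is optimal.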